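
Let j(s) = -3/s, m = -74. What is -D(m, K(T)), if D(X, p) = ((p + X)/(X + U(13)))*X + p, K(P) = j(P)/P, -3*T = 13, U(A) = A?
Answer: 929089/10309 ≈ 90.124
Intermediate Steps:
T = -13/3 (T = -⅓*13 = -13/3 ≈ -4.3333)
K(P) = -3/P² (K(P) = (-3/P)/P = -3/P²)
D(X, p) = p + X*(X + p)/(13 + X) (D(X, p) = ((p + X)/(X + 13))*X + p = ((X + p)/(13 + X))*X + p = X*(X + p)/(13 + X) + p = p + X*(X + p)/(13 + X))
-D(m, K(T)) = -((-74)² + 13*(-3/(-13/3)²) + 2*(-74)*(-3/(-13/3)²))/(13 - 74) = -(5476 + 13*(-3*9/169) + 2*(-74)*(-3*9/169))/(-61) = -(-1)*(5476 + 13*(-27/169) + 2*(-74)*(-27/169))/61 = -(-1)*(5476 - 27/13 + 3996/169)/61 = -(-1)*929089/(61*169) = -1*(-929089/10309) = 929089/10309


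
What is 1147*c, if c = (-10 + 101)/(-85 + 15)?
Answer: -14911/10 ≈ -1491.1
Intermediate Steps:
c = -13/10 (c = 91/(-70) = 91*(-1/70) = -13/10 ≈ -1.3000)
1147*c = 1147*(-13/10) = -14911/10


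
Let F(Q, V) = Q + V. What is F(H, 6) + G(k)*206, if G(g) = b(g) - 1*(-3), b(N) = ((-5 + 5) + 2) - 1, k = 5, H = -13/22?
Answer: 18247/22 ≈ 829.41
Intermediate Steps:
H = -13/22 (H = -13*1/22 = -13/22 ≈ -0.59091)
b(N) = 1 (b(N) = (0 + 2) - 1 = 2 - 1 = 1)
G(g) = 4 (G(g) = 1 - 1*(-3) = 1 + 3 = 4)
F(H, 6) + G(k)*206 = (-13/22 + 6) + 4*206 = 119/22 + 824 = 18247/22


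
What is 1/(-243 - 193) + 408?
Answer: 177887/436 ≈ 408.00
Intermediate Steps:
1/(-243 - 193) + 408 = 1/(-436) + 408 = -1/436 + 408 = 177887/436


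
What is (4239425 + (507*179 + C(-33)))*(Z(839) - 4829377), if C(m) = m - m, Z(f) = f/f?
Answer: -20912057708928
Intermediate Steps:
Z(f) = 1
C(m) = 0
(4239425 + (507*179 + C(-33)))*(Z(839) - 4829377) = (4239425 + (507*179 + 0))*(1 - 4829377) = (4239425 + (90753 + 0))*(-4829376) = (4239425 + 90753)*(-4829376) = 4330178*(-4829376) = -20912057708928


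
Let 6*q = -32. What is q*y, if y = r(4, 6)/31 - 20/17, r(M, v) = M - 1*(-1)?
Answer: 8560/1581 ≈ 5.4143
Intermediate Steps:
q = -16/3 (q = (⅙)*(-32) = -16/3 ≈ -5.3333)
r(M, v) = 1 + M (r(M, v) = M + 1 = 1 + M)
y = -535/527 (y = (1 + 4)/31 - 20/17 = 5*(1/31) - 20*1/17 = 5/31 - 20/17 = -535/527 ≈ -1.0152)
q*y = -16/3*(-535/527) = 8560/1581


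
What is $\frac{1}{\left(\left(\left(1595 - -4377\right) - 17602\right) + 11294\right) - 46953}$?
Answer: $- \frac{1}{47289} \approx -2.1147 \cdot 10^{-5}$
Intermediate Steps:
$\frac{1}{\left(\left(\left(1595 - -4377\right) - 17602\right) + 11294\right) - 46953} = \frac{1}{\left(\left(\left(1595 + 4377\right) - 17602\right) + 11294\right) - 46953} = \frac{1}{\left(\left(5972 - 17602\right) + 11294\right) - 46953} = \frac{1}{\left(-11630 + 11294\right) - 46953} = \frac{1}{-336 - 46953} = \frac{1}{-47289} = - \frac{1}{47289}$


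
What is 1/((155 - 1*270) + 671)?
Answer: 1/556 ≈ 0.0017986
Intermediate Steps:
1/((155 - 1*270) + 671) = 1/((155 - 270) + 671) = 1/(-115 + 671) = 1/556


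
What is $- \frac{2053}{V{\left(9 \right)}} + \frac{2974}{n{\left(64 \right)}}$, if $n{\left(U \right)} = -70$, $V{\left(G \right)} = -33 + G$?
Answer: $\frac{36167}{840} \approx 43.056$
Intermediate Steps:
$- \frac{2053}{V{\left(9 \right)}} + \frac{2974}{n{\left(64 \right)}} = - \frac{2053}{-33 + 9} + \frac{2974}{-70} = - \frac{2053}{-24} + 2974 \left(- \frac{1}{70}\right) = \left(-2053\right) \left(- \frac{1}{24}\right) - \frac{1487}{35} = \frac{2053}{24} - \frac{1487}{35} = \frac{36167}{840}$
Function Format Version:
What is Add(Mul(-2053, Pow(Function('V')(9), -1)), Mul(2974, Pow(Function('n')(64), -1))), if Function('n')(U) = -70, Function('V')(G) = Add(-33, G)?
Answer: Rational(36167, 840) ≈ 43.056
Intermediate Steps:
Add(Mul(-2053, Pow(Function('V')(9), -1)), Mul(2974, Pow(Function('n')(64), -1))) = Add(Mul(-2053, Pow(Add(-33, 9), -1)), Mul(2974, Pow(-70, -1))) = Add(Mul(-2053, Pow(-24, -1)), Mul(2974, Rational(-1, 70))) = Add(Mul(-2053, Rational(-1, 24)), Rational(-1487, 35)) = Add(Rational(2053, 24), Rational(-1487, 35)) = Rational(36167, 840)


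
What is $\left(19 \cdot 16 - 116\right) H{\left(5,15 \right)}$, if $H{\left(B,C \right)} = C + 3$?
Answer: $3384$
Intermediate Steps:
$H{\left(B,C \right)} = 3 + C$
$\left(19 \cdot 16 - 116\right) H{\left(5,15 \right)} = \left(19 \cdot 16 - 116\right) \left(3 + 15\right) = \left(304 - 116\right) 18 = 188 \cdot 18 = 3384$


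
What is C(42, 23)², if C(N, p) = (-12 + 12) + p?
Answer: 529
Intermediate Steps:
C(N, p) = p (C(N, p) = 0 + p = p)
C(42, 23)² = 23² = 529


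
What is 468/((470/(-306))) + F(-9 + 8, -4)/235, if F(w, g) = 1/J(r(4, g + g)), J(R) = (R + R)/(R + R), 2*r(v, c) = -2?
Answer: -71603/235 ≈ -304.69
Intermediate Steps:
r(v, c) = -1 (r(v, c) = (½)*(-2) = -1)
J(R) = 1 (J(R) = (2*R)/((2*R)) = (2*R)*(1/(2*R)) = 1)
F(w, g) = 1 (F(w, g) = 1/1 = 1)
468/((470/(-306))) + F(-9 + 8, -4)/235 = 468/((470/(-306))) + 1/235 = 468/((470*(-1/306))) + 1*(1/235) = 468/(-235/153) + 1/235 = 468*(-153/235) + 1/235 = -71604/235 + 1/235 = -71603/235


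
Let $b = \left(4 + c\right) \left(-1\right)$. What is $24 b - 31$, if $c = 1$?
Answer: $-151$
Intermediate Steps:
$b = -5$ ($b = \left(4 + 1\right) \left(-1\right) = 5 \left(-1\right) = -5$)
$24 b - 31 = 24 \left(-5\right) - 31 = -120 - 31 = -151$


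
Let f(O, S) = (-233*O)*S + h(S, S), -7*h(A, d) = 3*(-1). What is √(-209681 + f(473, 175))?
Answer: I*√955316523/7 ≈ 4415.5*I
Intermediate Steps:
h(A, d) = 3/7 (h(A, d) = -3*(-1)/7 = -⅐*(-3) = 3/7)
f(O, S) = 3/7 - 233*O*S (f(O, S) = (-233*O)*S + 3/7 = -233*O*S + 3/7 = 3/7 - 233*O*S)
√(-209681 + f(473, 175)) = √(-209681 + (3/7 - 233*473*175)) = √(-209681 + (3/7 - 19286575)) = √(-209681 - 135006022/7) = √(-136473789/7) = I*√955316523/7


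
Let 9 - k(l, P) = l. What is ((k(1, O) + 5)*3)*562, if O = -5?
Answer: 21918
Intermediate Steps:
k(l, P) = 9 - l
((k(1, O) + 5)*3)*562 = (((9 - 1*1) + 5)*3)*562 = (((9 - 1) + 5)*3)*562 = ((8 + 5)*3)*562 = (13*3)*562 = 39*562 = 21918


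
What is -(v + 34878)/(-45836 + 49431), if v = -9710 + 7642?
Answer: -6562/719 ≈ -9.1266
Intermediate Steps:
v = -2068
-(v + 34878)/(-45836 + 49431) = -(-2068 + 34878)/(-45836 + 49431) = -32810/3595 = -1*6562/719 = -6562/719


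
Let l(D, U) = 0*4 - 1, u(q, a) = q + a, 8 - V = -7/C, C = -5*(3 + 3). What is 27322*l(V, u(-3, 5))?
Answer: -27322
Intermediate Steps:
C = -30 (C = -5*6 = -30)
V = 233/30 (V = 8 - (-7)/(-30) = 8 - (-7)*(-1)/30 = 8 - 1*7/30 = 8 - 7/30 = 233/30 ≈ 7.7667)
u(q, a) = a + q
l(D, U) = -1 (l(D, U) = 0 - 1 = -1)
27322*l(V, u(-3, 5)) = 27322*(-1) = -27322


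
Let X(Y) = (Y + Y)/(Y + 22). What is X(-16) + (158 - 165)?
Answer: -37/3 ≈ -12.333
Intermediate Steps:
X(Y) = 2*Y/(22 + Y) (X(Y) = (2*Y)/(22 + Y) = 2*Y/(22 + Y))
X(-16) + (158 - 165) = 2*(-16)/(22 - 16) + (158 - 165) = 2*(-16)/6 - 7 = 2*(-16)*(⅙) - 7 = -16/3 - 7 = -37/3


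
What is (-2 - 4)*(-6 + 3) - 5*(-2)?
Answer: 28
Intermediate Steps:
(-2 - 4)*(-6 + 3) - 5*(-2) = -6*(-3) + 10 = 18 + 10 = 28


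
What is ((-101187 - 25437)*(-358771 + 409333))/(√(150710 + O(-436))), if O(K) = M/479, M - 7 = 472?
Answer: -2134120896*√150711/50237 ≈ -1.6492e+7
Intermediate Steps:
M = 479 (M = 7 + 472 = 479)
O(K) = 1 (O(K) = 479/479 = 479*(1/479) = 1)
((-101187 - 25437)*(-358771 + 409333))/(√(150710 + O(-436))) = ((-101187 - 25437)*(-358771 + 409333))/(√(150710 + 1)) = (-126624*50562)/(√150711) = -2134120896*√150711/50237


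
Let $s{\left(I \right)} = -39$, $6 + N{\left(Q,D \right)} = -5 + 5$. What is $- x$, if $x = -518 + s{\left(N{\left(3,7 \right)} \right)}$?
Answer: $557$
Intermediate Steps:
$N{\left(Q,D \right)} = -6$ ($N{\left(Q,D \right)} = -6 + \left(-5 + 5\right) = -6 + 0 = -6$)
$x = -557$ ($x = -518 - 39 = -557$)
$- x = \left(-1\right) \left(-557\right) = 557$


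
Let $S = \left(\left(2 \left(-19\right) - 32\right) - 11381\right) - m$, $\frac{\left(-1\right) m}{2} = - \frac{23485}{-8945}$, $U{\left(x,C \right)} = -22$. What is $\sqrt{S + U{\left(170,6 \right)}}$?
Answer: $\frac{i \sqrt{36702771567}}{1789} \approx 107.09 i$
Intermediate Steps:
$m = - \frac{9394}{1789}$ ($m = - 2 \left(- \frac{23485}{-8945}\right) = - 2 \left(\left(-23485\right) \left(- \frac{1}{8945}\right)\right) = \left(-2\right) \frac{4697}{1789} = - \frac{9394}{1789} \approx -5.251$)
$S = - \frac{20476445}{1789}$ ($S = \left(\left(2 \left(-19\right) - 32\right) - 11381\right) - - \frac{9394}{1789} = \left(\left(-38 - 32\right) - 11381\right) + \frac{9394}{1789} = \left(-70 - 11381\right) + \frac{9394}{1789} = -11451 + \frac{9394}{1789} = - \frac{20476445}{1789} \approx -11446.0$)
$\sqrt{S + U{\left(170,6 \right)}} = \sqrt{- \frac{20476445}{1789} - 22} = \sqrt{- \frac{20515803}{1789}} = \frac{i \sqrt{36702771567}}{1789}$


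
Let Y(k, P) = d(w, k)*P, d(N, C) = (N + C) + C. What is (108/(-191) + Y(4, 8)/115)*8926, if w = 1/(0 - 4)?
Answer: -5159228/21965 ≈ -234.88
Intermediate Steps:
w = -1/4 (w = 1/(-4) = -1/4 ≈ -0.25000)
d(N, C) = N + 2*C (d(N, C) = (C + N) + C = N + 2*C)
Y(k, P) = P*(-1/4 + 2*k) (Y(k, P) = (-1/4 + 2*k)*P = P*(-1/4 + 2*k))
(108/(-191) + Y(4, 8)/115)*8926 = (108/(-191) + ((1/4)*8*(-1 + 8*4))/115)*8926 = (108*(-1/191) + ((1/4)*8*(-1 + 32))*(1/115))*8926 = (-108/191 + ((1/4)*8*31)*(1/115))*8926 = (-108/191 + 62*(1/115))*8926 = (-108/191 + 62/115)*8926 = -578/21965*8926 = -5159228/21965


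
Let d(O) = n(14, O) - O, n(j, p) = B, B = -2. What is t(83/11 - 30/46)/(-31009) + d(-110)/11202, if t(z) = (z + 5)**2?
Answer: 18823422231/3705724436227 ≈ 0.0050796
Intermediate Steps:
n(j, p) = -2
t(z) = (5 + z)**2
d(O) = -2 - O
t(83/11 - 30/46)/(-31009) + d(-110)/11202 = (5 + (83/11 - 30/46))**2/(-31009) + (-2 - 1*(-110))/11202 = (5 + (83*(1/11) - 30*1/46))**2*(-1/31009) + (-2 + 110)*(1/11202) = (5 + (83/11 - 15/23))**2*(-1/31009) + 108*(1/11202) = (5 + 1744/253)**2*(-1/31009) + 18/1867 = (3009/253)**2*(-1/31009) + 18/1867 = (9054081/64009)*(-1/31009) + 18/1867 = -9054081/1984855081 + 18/1867 = 18823422231/3705724436227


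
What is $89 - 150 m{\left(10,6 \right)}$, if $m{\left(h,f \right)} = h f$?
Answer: $-8911$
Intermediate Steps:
$m{\left(h,f \right)} = f h$
$89 - 150 m{\left(10,6 \right)} = 89 - 150 \cdot 6 \cdot 10 = 89 - 9000 = -8911$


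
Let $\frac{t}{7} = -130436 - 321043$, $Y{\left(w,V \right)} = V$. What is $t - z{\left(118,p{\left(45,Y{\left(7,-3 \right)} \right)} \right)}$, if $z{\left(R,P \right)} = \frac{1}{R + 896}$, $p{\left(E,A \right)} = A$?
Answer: $- \frac{3204597943}{1014} \approx -3.1604 \cdot 10^{6}$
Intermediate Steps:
$t = -3160353$ ($t = 7 \left(-130436 - 321043\right) = 7 \left(-451479\right) = -3160353$)
$z{\left(R,P \right)} = \frac{1}{896 + R}$
$t - z{\left(118,p{\left(45,Y{\left(7,-3 \right)} \right)} \right)} = -3160353 - \frac{1}{896 + 118} = -3160353 - \frac{1}{1014} = - \frac{3204597943}{1014}$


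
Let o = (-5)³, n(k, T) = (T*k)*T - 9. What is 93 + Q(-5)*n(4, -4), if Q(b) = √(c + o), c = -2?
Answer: 93 + 55*I*√127 ≈ 93.0 + 619.82*I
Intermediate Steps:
n(k, T) = -9 + k*T² (n(k, T) = k*T² - 9 = -9 + k*T²)
o = -125
Q(b) = I*√127 (Q(b) = √(-2 - 125) = √(-127) = I*√127)
93 + Q(-5)*n(4, -4) = 93 + (I*√127)*(-9 + 4*(-4)²) = 93 + (I*√127)*(-9 + 4*16) = 93 + (I*√127)*(-9 + 64) = 93 + (I*√127)*55 = 93 + 55*I*√127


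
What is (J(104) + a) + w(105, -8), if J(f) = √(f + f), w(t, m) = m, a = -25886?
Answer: -25894 + 4*√13 ≈ -25880.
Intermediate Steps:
J(f) = √2*√f (J(f) = √(2*f) = √2*√f)
(J(104) + a) + w(105, -8) = (√2*√104 - 25886) - 8 = (√2*(2*√26) - 25886) - 8 = (4*√13 - 25886) - 8 = (-25886 + 4*√13) - 8 = -25894 + 4*√13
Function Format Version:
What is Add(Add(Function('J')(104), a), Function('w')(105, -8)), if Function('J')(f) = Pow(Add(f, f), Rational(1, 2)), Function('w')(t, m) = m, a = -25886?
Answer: Add(-25894, Mul(4, Pow(13, Rational(1, 2)))) ≈ -25880.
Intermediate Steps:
Function('J')(f) = Mul(Pow(2, Rational(1, 2)), Pow(f, Rational(1, 2))) (Function('J')(f) = Pow(Mul(2, f), Rational(1, 2)) = Mul(Pow(2, Rational(1, 2)), Pow(f, Rational(1, 2))))
Add(Add(Function('J')(104), a), Function('w')(105, -8)) = Add(Add(Mul(Pow(2, Rational(1, 2)), Pow(104, Rational(1, 2))), -25886), -8) = Add(Add(Mul(Pow(2, Rational(1, 2)), Mul(2, Pow(26, Rational(1, 2)))), -25886), -8) = Add(Add(Mul(4, Pow(13, Rational(1, 2))), -25886), -8) = Add(Add(-25886, Mul(4, Pow(13, Rational(1, 2)))), -8) = Add(-25894, Mul(4, Pow(13, Rational(1, 2))))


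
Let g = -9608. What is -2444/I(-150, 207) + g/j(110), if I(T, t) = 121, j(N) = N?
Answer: -65064/605 ≈ -107.54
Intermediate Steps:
-2444/I(-150, 207) + g/j(110) = -2444/121 - 9608/110 = -2444*1/121 - 9608*1/110 = -2444/121 - 4804/55 = -65064/605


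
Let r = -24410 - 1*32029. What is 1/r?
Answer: -1/56439 ≈ -1.7718e-5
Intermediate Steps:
r = -56439 (r = -24410 - 32029 = -56439)
1/r = 1/(-56439) = -1/56439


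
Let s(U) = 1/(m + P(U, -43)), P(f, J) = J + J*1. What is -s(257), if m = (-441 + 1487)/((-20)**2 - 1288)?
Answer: 444/38707 ≈ 0.011471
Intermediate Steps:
P(f, J) = 2*J (P(f, J) = J + J = 2*J)
m = -523/444 (m = 1046/(400 - 1288) = 1046/(-888) = 1046*(-1/888) = -523/444 ≈ -1.1779)
s(U) = -444/38707 (s(U) = 1/(-523/444 + 2*(-43)) = 1/(-523/444 - 86) = 1/(-38707/444) = -444/38707)
-s(257) = -1*(-444/38707) = 444/38707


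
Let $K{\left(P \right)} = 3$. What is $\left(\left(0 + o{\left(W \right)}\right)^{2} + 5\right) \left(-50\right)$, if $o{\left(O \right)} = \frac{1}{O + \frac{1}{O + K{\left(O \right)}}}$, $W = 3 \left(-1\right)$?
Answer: $-250$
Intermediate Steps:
$W = -3$
$o{\left(O \right)} = \frac{1}{O + \frac{1}{3 + O}}$ ($o{\left(O \right)} = \frac{1}{O + \frac{1}{O + 3}} = \frac{1}{O + \frac{1}{3 + O}}$)
$\left(\left(0 + o{\left(W \right)}\right)^{2} + 5\right) \left(-50\right) = \left(\left(0 + \frac{3 - 3}{1 + \left(-3\right)^{2} + 3 \left(-3\right)}\right)^{2} + 5\right) \left(-50\right) = \left(\left(0 + \frac{1}{1 + 9 - 9} \cdot 0\right)^{2} + 5\right) \left(-50\right) = \left(\left(0 + 1^{-1} \cdot 0\right)^{2} + 5\right) \left(-50\right) = \left(\left(0 + 1 \cdot 0\right)^{2} + 5\right) \left(-50\right) = \left(\left(0 + 0\right)^{2} + 5\right) \left(-50\right) = \left(0^{2} + 5\right) \left(-50\right) = \left(0 + 5\right) \left(-50\right) = 5 \left(-50\right) = -250$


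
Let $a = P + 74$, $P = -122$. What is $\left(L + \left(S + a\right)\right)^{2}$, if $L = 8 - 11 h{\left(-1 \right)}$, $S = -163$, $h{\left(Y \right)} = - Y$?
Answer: $45796$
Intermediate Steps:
$L = -3$ ($L = 8 - 11 \left(\left(-1\right) \left(-1\right)\right) = 8 - 11 = -3$)
$a = -48$ ($a = -122 + 74 = -48$)
$\left(L + \left(S + a\right)\right)^{2} = \left(-3 - 211\right)^{2} = \left(-214\right)^{2} = 45796$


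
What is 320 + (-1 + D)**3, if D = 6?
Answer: 445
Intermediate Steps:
320 + (-1 + D)**3 = 320 + (-1 + 6)**3 = 320 + 5**3 = 320 + 125 = 445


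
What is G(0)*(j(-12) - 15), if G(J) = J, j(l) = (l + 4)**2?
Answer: 0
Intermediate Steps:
j(l) = (4 + l)**2
G(0)*(j(-12) - 15) = 0*((4 - 12)**2 - 15) = 0*((-8)**2 - 15) = 0*(64 - 15) = 0*49 = 0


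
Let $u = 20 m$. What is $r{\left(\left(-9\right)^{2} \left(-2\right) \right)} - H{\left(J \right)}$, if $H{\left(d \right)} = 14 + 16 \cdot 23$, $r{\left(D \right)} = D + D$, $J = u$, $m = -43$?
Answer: $-706$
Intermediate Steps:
$u = -860$ ($u = 20 \left(-43\right) = -860$)
$J = -860$
$r{\left(D \right)} = 2 D$
$H{\left(d \right)} = 382$ ($H{\left(d \right)} = 14 + 368 = 382$)
$r{\left(\left(-9\right)^{2} \left(-2\right) \right)} - H{\left(J \right)} = 2 \left(-9\right)^{2} \left(-2\right) - 382 = 2 \cdot 81 \left(-2\right) - 382 = 2 \left(-162\right) - 382 = -324 - 382 = -706$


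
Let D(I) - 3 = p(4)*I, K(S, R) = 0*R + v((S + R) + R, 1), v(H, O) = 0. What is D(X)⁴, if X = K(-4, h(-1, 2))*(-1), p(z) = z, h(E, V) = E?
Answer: 81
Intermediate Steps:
K(S, R) = 0 (K(S, R) = 0*R + 0 = 0 + 0 = 0)
X = 0 (X = 0*(-1) = 0)
D(I) = 3 + 4*I
D(X)⁴ = (3 + 4*0)⁴ = (3 + 0)⁴ = 3⁴ = 81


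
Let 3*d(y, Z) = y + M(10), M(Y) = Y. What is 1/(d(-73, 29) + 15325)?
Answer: 1/15304 ≈ 6.5342e-5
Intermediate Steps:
d(y, Z) = 10/3 + y/3 (d(y, Z) = (y + 10)/3 = (10 + y)/3 = 10/3 + y/3)
1/(d(-73, 29) + 15325) = 1/((10/3 + (1/3)*(-73)) + 15325) = 1/((10/3 - 73/3) + 15325) = 1/(-21 + 15325) = 1/15304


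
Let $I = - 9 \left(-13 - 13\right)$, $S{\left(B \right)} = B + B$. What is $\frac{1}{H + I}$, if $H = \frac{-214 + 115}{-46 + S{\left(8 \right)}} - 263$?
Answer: $- \frac{10}{257} \approx -0.038911$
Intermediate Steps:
$S{\left(B \right)} = 2 B$
$I = 234$ ($I = \left(-9\right) \left(-26\right) = 234$)
$H = - \frac{2597}{10}$ ($H = \frac{-214 + 115}{-46 + 2 \cdot 8} - 263 = - \frac{99}{-46 + 16} - 263 = - \frac{99}{-30} - 263 = \left(-99\right) \left(- \frac{1}{30}\right) - 263 = \frac{33}{10} - 263 = - \frac{2597}{10} \approx -259.7$)
$\frac{1}{H + I} = \frac{1}{- \frac{2597}{10} + 234} = \frac{1}{- \frac{257}{10}} = - \frac{10}{257}$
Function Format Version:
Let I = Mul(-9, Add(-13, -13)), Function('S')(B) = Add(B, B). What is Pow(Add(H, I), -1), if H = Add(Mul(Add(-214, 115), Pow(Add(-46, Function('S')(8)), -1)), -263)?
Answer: Rational(-10, 257) ≈ -0.038911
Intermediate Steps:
Function('S')(B) = Mul(2, B)
I = 234 (I = Mul(-9, -26) = 234)
H = Rational(-2597, 10) (H = Add(Mul(Add(-214, 115), Pow(Add(-46, Mul(2, 8)), -1)), -263) = Add(Mul(-99, Pow(Add(-46, 16), -1)), -263) = Add(Mul(-99, Pow(-30, -1)), -263) = Add(Mul(-99, Rational(-1, 30)), -263) = Add(Rational(33, 10), -263) = Rational(-2597, 10) ≈ -259.70)
Pow(Add(H, I), -1) = Pow(Add(Rational(-2597, 10), 234), -1) = Pow(Rational(-257, 10), -1) = Rational(-10, 257)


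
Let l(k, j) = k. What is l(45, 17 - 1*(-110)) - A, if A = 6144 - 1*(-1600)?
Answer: -7699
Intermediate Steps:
A = 7744 (A = 6144 + 1600 = 7744)
l(45, 17 - 1*(-110)) - A = 45 - 1*7744 = 45 - 7744 = -7699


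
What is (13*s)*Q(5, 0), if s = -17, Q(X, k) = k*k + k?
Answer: 0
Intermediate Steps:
Q(X, k) = k + k**2 (Q(X, k) = k**2 + k = k + k**2)
(13*s)*Q(5, 0) = (13*(-17))*(0*(1 + 0)) = -0 = -221*0 = 0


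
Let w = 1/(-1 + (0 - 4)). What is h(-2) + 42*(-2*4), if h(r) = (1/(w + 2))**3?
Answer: -244819/729 ≈ -335.83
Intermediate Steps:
w = -1/5 (w = 1/(-1 - 4) = 1/(-5) = -1/5 ≈ -0.20000)
h(r) = 125/729 (h(r) = (1/(-1/5 + 2))**3 = (1/(9/5))**3 = (5/9)**3 = 125/729)
h(-2) + 42*(-2*4) = 125/729 + 42*(-2*4) = 125/729 + 42*(-8) = 125/729 - 336 = -244819/729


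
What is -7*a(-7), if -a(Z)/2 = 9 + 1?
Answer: 140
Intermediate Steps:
a(Z) = -20 (a(Z) = -2*(9 + 1) = -2*10 = -20)
-7*a(-7) = -7*(-20) = 140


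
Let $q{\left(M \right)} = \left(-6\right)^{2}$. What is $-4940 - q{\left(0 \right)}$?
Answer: $-4976$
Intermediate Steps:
$q{\left(M \right)} = 36$
$-4940 - q{\left(0 \right)} = -4940 - 36 = -4976$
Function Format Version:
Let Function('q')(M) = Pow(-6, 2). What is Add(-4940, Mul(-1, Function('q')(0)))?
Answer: -4976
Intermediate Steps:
Function('q')(M) = 36
Add(-4940, Mul(-1, Function('q')(0))) = Add(-4940, Mul(-1, 36)) = Add(-4940, -36) = -4976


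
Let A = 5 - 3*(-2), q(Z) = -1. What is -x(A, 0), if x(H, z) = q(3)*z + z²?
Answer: 0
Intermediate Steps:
A = 11 (A = 5 + 6 = 11)
x(H, z) = z² - z (x(H, z) = -z + z² = z² - z)
-x(A, 0) = -0*(-1 + 0) = -0*(-1) = -1*0 = 0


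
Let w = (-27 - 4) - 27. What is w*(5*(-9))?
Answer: 2610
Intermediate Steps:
w = -58 (w = -31 - 27 = -58)
w*(5*(-9)) = -290*(-9) = -58*(-45) = 2610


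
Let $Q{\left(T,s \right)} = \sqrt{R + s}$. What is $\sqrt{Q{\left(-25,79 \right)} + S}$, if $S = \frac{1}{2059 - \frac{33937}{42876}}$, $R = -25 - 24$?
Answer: $\frac{\sqrt{3783710400372 + 7787664850576009 \sqrt{30}}}{88247747} \approx 2.3405$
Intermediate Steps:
$R = -49$ ($R = -25 - 24 = -49$)
$S = \frac{42876}{88247747}$ ($S = \frac{1}{2059 - \frac{33937}{42876}} = \frac{1}{\frac{88247747}{42876}} = \frac{42876}{88247747} \approx 0.00048586$)
$Q{\left(T,s \right)} = \sqrt{-49 + s}$
$\sqrt{Q{\left(-25,79 \right)} + S} = \sqrt{\sqrt{-49 + 79} + \frac{42876}{88247747}} = \sqrt{\sqrt{30} + \frac{42876}{88247747}} = \sqrt{\frac{42876}{88247747} + \sqrt{30}}$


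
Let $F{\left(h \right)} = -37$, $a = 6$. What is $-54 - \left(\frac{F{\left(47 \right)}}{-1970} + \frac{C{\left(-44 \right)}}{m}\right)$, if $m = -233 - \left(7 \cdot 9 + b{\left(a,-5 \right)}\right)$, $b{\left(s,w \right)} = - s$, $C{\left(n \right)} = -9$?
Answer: $- \frac{1543933}{28565} \approx -54.05$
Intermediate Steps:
$m = -290$ ($m = -233 - \left(7 \cdot 9 - 6\right) = -233 - \left(63 - 6\right) = -233 - 57 = -290$)
$-54 - \left(\frac{F{\left(47 \right)}}{-1970} + \frac{C{\left(-44 \right)}}{m}\right) = -54 - \left(- \frac{37}{-1970} - \frac{9}{-290}\right) = -54 - \left(\left(-37\right) \left(- \frac{1}{1970}\right) - - \frac{9}{290}\right) = -54 - \left(\frac{37}{1970} + \frac{9}{290}\right) = -54 - \frac{1423}{28565} = - \frac{1543933}{28565}$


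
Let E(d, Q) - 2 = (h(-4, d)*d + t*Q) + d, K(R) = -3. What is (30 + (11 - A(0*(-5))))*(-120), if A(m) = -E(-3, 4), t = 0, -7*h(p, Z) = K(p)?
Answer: -32520/7 ≈ -4645.7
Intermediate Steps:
h(p, Z) = 3/7 (h(p, Z) = -1/7*(-3) = 3/7)
E(d, Q) = 2 + 10*d/7 (E(d, Q) = 2 + ((3*d/7 + 0*Q) + d) = 2 + ((3*d/7 + 0) + d) = 2 + (3*d/7 + d) = 2 + 10*d/7)
A(m) = 16/7 (A(m) = -(2 + (10/7)*(-3)) = -(2 - 30/7) = -1*(-16/7) = 16/7)
(30 + (11 - A(0*(-5))))*(-120) = (30 + (11 - 1*16/7))*(-120) = (30 + (11 - 16/7))*(-120) = (30 + 61/7)*(-120) = (271/7)*(-120) = -32520/7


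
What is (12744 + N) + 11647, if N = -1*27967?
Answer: -3576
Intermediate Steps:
N = -27967
(12744 + N) + 11647 = (12744 - 27967) + 11647 = -15223 + 11647 = -3576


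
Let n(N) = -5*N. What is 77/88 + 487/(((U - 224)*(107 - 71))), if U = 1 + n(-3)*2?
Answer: 11185/13896 ≈ 0.80491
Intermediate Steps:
U = 31 (U = 1 - 5*(-3)*2 = 1 + 15*2 = 1 + 30 = 31)
77/88 + 487/(((U - 224)*(107 - 71))) = 77/88 + 487/(((31 - 224)*(107 - 71))) = 77*(1/88) + 487/((-193*36)) = 7/8 + 487/(-6948) = 7/8 + 487*(-1/6948) = 7/8 - 487/6948 = 11185/13896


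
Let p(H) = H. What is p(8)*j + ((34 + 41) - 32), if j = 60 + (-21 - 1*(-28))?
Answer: 579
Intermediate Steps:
j = 67 (j = 60 + (-21 + 28) = 60 + 7 = 67)
p(8)*j + ((34 + 41) - 32) = 8*67 + ((34 + 41) - 32) = 536 + (75 - 32) = 536 + 43 = 579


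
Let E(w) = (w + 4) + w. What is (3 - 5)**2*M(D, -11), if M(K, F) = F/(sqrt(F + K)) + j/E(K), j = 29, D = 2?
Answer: 29/2 + 44*I/3 ≈ 14.5 + 14.667*I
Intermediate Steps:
E(w) = 4 + 2*w (E(w) = (4 + w) + w = 4 + 2*w)
M(K, F) = 29/(4 + 2*K) + F/sqrt(F + K) (M(K, F) = F/(sqrt(F + K)) + 29/(4 + 2*K) = F/sqrt(F + K) + 29/(4 + 2*K) = 29/(4 + 2*K) + F/sqrt(F + K))
(3 - 5)**2*M(D, -11) = (3 - 5)**2*(29/(4 + 2*2) - 11/sqrt(-11 + 2)) = (-2)**2*(29/(4 + 4) - (-11)*I/3) = 4*(29/8 - (-11)*I/3) = 4*(29*(1/8) + 11*I/3) = 4*(29/8 + 11*I/3) = 29/2 + 44*I/3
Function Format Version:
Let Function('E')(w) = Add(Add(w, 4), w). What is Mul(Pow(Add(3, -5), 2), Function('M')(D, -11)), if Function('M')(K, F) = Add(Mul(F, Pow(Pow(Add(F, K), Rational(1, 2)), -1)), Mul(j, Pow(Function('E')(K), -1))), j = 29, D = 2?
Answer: Add(Rational(29, 2), Mul(Rational(44, 3), I)) ≈ Add(14.500, Mul(14.667, I))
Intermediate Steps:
Function('E')(w) = Add(4, Mul(2, w)) (Function('E')(w) = Add(Add(4, w), w) = Add(4, Mul(2, w)))
Function('M')(K, F) = Add(Mul(29, Pow(Add(4, Mul(2, K)), -1)), Mul(F, Pow(Add(F, K), Rational(-1, 2)))) (Function('M')(K, F) = Add(Mul(F, Pow(Pow(Add(F, K), Rational(1, 2)), -1)), Mul(29, Pow(Add(4, Mul(2, K)), -1))) = Add(Mul(F, Pow(Add(F, K), Rational(-1, 2))), Mul(29, Pow(Add(4, Mul(2, K)), -1))) = Add(Mul(29, Pow(Add(4, Mul(2, K)), -1)), Mul(F, Pow(Add(F, K), Rational(-1, 2)))))
Mul(Pow(Add(3, -5), 2), Function('M')(D, -11)) = Mul(Pow(Add(3, -5), 2), Add(Mul(29, Pow(Add(4, Mul(2, 2)), -1)), Mul(-11, Pow(Add(-11, 2), Rational(-1, 2))))) = Mul(Pow(-2, 2), Add(Mul(29, Pow(Add(4, 4), -1)), Mul(-11, Pow(-9, Rational(-1, 2))))) = Mul(4, Add(Mul(29, Pow(8, -1)), Mul(-11, Mul(Rational(-1, 3), I)))) = Mul(4, Add(Mul(29, Rational(1, 8)), Mul(Rational(11, 3), I))) = Mul(4, Add(Rational(29, 8), Mul(Rational(11, 3), I))) = Add(Rational(29, 2), Mul(Rational(44, 3), I))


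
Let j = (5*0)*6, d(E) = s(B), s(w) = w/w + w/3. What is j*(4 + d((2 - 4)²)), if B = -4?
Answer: 0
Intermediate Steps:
s(w) = 1 + w/3 (s(w) = 1 + w*(⅓) = 1 + w/3)
d(E) = -⅓ (d(E) = 1 + (⅓)*(-4) = 1 - 4/3 = -⅓)
j = 0 (j = 0*6 = 0)
j*(4 + d((2 - 4)²)) = 0*(4 - ⅓) = 0*(11/3) = 0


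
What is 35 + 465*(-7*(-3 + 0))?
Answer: 9800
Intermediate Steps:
35 + 465*(-7*(-3 + 0)) = 35 + 465*(-7*(-3)) = 35 + 465*21 = 35 + 9765 = 9800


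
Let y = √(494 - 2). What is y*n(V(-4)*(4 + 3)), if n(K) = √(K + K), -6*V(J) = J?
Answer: 4*√287 ≈ 67.764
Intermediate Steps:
V(J) = -J/6
y = 2*√123 (y = √492 = 2*√123 ≈ 22.181)
n(K) = √2*√K (n(K) = √(2*K) = √2*√K)
y*n(V(-4)*(4 + 3)) = (2*√123)*(√2*√((-⅙*(-4))*(4 + 3))) = (2*√123)*(√2*√((⅔)*7)) = (2*√123)*(√2*√(14/3)) = (2*√123)*(√2*(√42/3)) = (2*√123)*(2*√21/3) = 4*√287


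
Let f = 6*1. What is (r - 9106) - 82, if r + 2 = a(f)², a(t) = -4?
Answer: -9174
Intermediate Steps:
f = 6
r = 14 (r = -2 + (-4)² = -2 + 16 = 14)
(r - 9106) - 82 = (14 - 9106) - 82 = -9092 - 82 = -9174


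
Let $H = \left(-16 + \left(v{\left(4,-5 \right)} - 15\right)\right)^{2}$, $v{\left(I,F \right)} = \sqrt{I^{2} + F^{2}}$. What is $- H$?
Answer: $-1002 + 62 \sqrt{41} \approx -605.01$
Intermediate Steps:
$v{\left(I,F \right)} = \sqrt{F^{2} + I^{2}}$
$H = \left(-31 + \sqrt{41}\right)^{2}$ ($H = \left(-16 - \left(15 - \sqrt{\left(-5\right)^{2} + 4^{2}}\right)\right)^{2} = \left(-16 - \left(15 - \sqrt{25 + 16}\right)\right)^{2} = \left(-16 - \left(15 - \sqrt{41}\right)\right)^{2} = \left(-31 + \sqrt{41}\right)^{2} \approx 605.01$)
$- H = - \left(31 - \sqrt{41}\right)^{2}$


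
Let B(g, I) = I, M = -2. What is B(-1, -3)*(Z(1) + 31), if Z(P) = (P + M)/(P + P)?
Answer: -183/2 ≈ -91.500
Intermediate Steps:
Z(P) = (-2 + P)/(2*P) (Z(P) = (P - 2)/(P + P) = (-2 + P)/((2*P)) = (-2 + P)*(1/(2*P)) = (-2 + P)/(2*P))
B(-1, -3)*(Z(1) + 31) = -3*((½)*(-2 + 1)/1 + 31) = -3*((½)*1*(-1) + 31) = -3*(-½ + 31) = -3*61/2 = -183/2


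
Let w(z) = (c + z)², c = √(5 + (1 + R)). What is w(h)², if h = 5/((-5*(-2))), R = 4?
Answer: 1841/16 + 41*√10/2 ≈ 179.89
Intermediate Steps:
c = √10 (c = √(5 + (1 + 4)) = √(5 + 5) = √10 ≈ 3.1623)
h = ½ (h = 5/10 = 5*(⅒) = ½ ≈ 0.50000)
w(z) = (z + √10)² (w(z) = (√10 + z)² = (z + √10)²)
w(h)² = ((½ + √10)²)² = (½ + √10)⁴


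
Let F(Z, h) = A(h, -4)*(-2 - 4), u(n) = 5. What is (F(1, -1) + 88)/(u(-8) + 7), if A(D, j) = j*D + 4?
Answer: 10/3 ≈ 3.3333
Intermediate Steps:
A(D, j) = 4 + D*j (A(D, j) = D*j + 4 = 4 + D*j)
F(Z, h) = -24 + 24*h (F(Z, h) = (4 + h*(-4))*(-2 - 4) = (4 - 4*h)*(-6) = -24 + 24*h)
(F(1, -1) + 88)/(u(-8) + 7) = ((-24 + 24*(-1)) + 88)/(5 + 7) = ((-24 - 24) + 88)/12 = (-48 + 88)/12 = (1/12)*40 = 10/3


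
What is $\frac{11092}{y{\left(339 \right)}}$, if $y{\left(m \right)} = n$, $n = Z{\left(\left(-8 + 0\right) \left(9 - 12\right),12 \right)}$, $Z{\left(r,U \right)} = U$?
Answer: $\frac{2773}{3} \approx 924.33$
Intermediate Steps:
$n = 12$
$y{\left(m \right)} = 12$
$\frac{11092}{y{\left(339 \right)}} = \frac{11092}{12} = 11092 \cdot \frac{1}{12} = \frac{2773}{3}$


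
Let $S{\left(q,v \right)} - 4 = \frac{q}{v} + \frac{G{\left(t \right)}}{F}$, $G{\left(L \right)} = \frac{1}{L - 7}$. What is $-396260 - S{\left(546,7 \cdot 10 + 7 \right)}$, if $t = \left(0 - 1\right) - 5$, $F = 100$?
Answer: $- \frac{5666676589}{14300} \approx -3.9627 \cdot 10^{5}$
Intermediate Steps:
$t = -6$ ($t = -1 - 5 = -6$)
$G{\left(L \right)} = \frac{1}{-7 + L}$
$S{\left(q,v \right)} = \frac{5199}{1300} + \frac{q}{v}$ ($S{\left(q,v \right)} = 4 + \left(\frac{q}{v} + \frac{1}{\left(-7 - 6\right) 100}\right) = 4 + \left(\frac{q}{v} + \frac{1}{-13} \cdot \frac{1}{100}\right) = 4 + \left(\frac{q}{v} - \frac{1}{1300}\right) = 4 + \left(- \frac{1}{1300} + \frac{q}{v}\right) = \frac{5199}{1300} + \frac{q}{v}$)
$-396260 - S{\left(546,7 \cdot 10 + 7 \right)} = -396260 - \left(\frac{5199}{1300} + \frac{546}{7 \cdot 10 + 7}\right) = -396260 - \left(\frac{5199}{1300} + \frac{546}{70 + 7}\right) = -396260 - \left(\frac{5199}{1300} + \frac{546}{77}\right) = -396260 - \left(\frac{5199}{1300} + 546 \cdot \frac{1}{77}\right) = -396260 - \left(\frac{5199}{1300} + \frac{78}{11}\right) = -396260 - \frac{158589}{14300} = - \frac{5666676589}{14300}$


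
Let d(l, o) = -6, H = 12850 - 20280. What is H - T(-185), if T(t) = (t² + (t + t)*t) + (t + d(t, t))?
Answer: -109914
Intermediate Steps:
H = -7430
T(t) = -6 + t + 3*t² (T(t) = (t² + (t + t)*t) + (t - 6) = (t² + (2*t)*t) + (-6 + t) = (t² + 2*t²) + (-6 + t) = 3*t² + (-6 + t) = -6 + t + 3*t²)
H - T(-185) = -7430 - (-6 - 185 + 3*(-185)²) = -7430 - (-6 - 185 + 3*34225) = -7430 - (-6 - 185 + 102675) = -7430 - 1*102484 = -7430 - 102484 = -109914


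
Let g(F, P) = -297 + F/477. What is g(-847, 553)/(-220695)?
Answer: 142516/105271515 ≈ 0.0013538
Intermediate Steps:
g(F, P) = -297 + F/477 (g(F, P) = -297 + F*(1/477) = -297 + F/477)
g(-847, 553)/(-220695) = (-297 + (1/477)*(-847))/(-220695) = (-297 - 847/477)*(-1/220695) = -142516/477*(-1/220695) = 142516/105271515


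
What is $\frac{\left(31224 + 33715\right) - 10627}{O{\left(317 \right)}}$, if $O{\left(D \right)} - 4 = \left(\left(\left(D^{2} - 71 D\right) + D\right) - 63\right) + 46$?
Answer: $\frac{27156}{39143} \approx 0.69376$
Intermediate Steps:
$O{\left(D \right)} = -13 + D^{2} - 70 D$ ($O{\left(D \right)} = 4 - \left(17 - D^{2} + 70 D\right) = -13 + D^{2} - 70 D$)
$\frac{\left(31224 + 33715\right) - 10627}{O{\left(317 \right)}} = \frac{\left(31224 + 33715\right) - 10627}{-13 + 317^{2} - 22190} = \frac{64939 - 10627}{-13 + 100489 - 22190} = \frac{54312}{78286} = 54312 \cdot \frac{1}{78286} = \frac{27156}{39143}$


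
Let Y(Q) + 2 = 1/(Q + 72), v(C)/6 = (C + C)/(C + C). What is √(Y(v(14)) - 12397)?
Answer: I*√75435438/78 ≈ 111.35*I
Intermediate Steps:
v(C) = 6 (v(C) = 6*((C + C)/(C + C)) = 6*((2*C)/((2*C))) = 6*((2*C)*(1/(2*C))) = 6*1 = 6)
Y(Q) = -2 + 1/(72 + Q) (Y(Q) = -2 + 1/(Q + 72) = -2 + 1/(72 + Q))
√(Y(v(14)) - 12397) = √((-143 - 2*6)/(72 + 6) - 12397) = √((-143 - 12)/78 - 12397) = √((1/78)*(-155) - 12397) = √(-155/78 - 12397) = √(-967121/78) = I*√75435438/78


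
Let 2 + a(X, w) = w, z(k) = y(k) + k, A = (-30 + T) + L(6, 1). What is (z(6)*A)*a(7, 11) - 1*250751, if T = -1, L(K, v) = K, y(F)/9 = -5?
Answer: -241976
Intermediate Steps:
y(F) = -45 (y(F) = 9*(-5) = -45)
A = -25 (A = (-30 - 1) + 6 = -31 + 6 = -25)
z(k) = -45 + k
a(X, w) = -2 + w
(z(6)*A)*a(7, 11) - 1*250751 = ((-45 + 6)*(-25))*(-2 + 11) - 1*250751 = -39*(-25)*9 - 250751 = 975*9 - 250751 = 8775 - 250751 = -241976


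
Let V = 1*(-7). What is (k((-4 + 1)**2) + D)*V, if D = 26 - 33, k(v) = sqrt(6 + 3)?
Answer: 28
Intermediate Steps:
k(v) = 3 (k(v) = sqrt(9) = 3)
D = -7
V = -7
(k((-4 + 1)**2) + D)*V = (3 - 7)*(-7) = -4*(-7) = 28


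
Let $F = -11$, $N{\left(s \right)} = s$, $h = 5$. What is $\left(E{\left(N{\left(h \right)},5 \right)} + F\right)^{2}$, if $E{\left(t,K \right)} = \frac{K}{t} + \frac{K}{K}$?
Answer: $81$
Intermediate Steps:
$E{\left(t,K \right)} = 1 + \frac{K}{t}$ ($E{\left(t,K \right)} = \frac{K}{t} + 1 = 1 + \frac{K}{t}$)
$\left(E{\left(N{\left(h \right)},5 \right)} + F\right)^{2} = \left(\frac{5 + 5}{5} - 11\right)^{2} = \left(\frac{1}{5} \cdot 10 - 11\right)^{2} = \left(2 - 11\right)^{2} = \left(-9\right)^{2} = 81$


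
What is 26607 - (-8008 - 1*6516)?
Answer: 41131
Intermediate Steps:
26607 - (-8008 - 1*6516) = 26607 - (-8008 - 6516) = 26607 - 1*(-14524) = 26607 + 14524 = 41131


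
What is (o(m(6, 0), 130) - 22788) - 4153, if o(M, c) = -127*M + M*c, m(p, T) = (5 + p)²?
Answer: -26578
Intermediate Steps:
(o(m(6, 0), 130) - 22788) - 4153 = ((5 + 6)²*(-127 + 130) - 22788) - 4153 = (11²*3 - 22788) - 4153 = (121*3 - 22788) - 4153 = (363 - 22788) - 4153 = -22425 - 4153 = -26578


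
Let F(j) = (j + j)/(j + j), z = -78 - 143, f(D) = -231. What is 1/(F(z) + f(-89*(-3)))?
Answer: -1/230 ≈ -0.0043478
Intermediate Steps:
z = -221
F(j) = 1 (F(j) = (2*j)/((2*j)) = (2*j)*(1/(2*j)) = 1)
1/(F(z) + f(-89*(-3))) = 1/(1 - 231) = 1/(-230) = -1/230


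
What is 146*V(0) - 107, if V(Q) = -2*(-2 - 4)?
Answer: 1645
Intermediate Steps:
V(Q) = 12 (V(Q) = -2*(-6) = 12)
146*V(0) - 107 = 146*12 - 107 = 1752 - 107 = 1645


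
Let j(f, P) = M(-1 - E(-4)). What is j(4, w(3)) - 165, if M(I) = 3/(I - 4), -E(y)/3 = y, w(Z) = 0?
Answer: -2808/17 ≈ -165.18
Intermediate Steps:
E(y) = -3*y
M(I) = 3/(-4 + I)
j(f, P) = -3/17 (j(f, P) = 3/(-4 + (-1 - (-3)*(-4))) = 3/(-4 + (-1 - 1*12)) = 3/(-4 + (-1 - 12)) = 3/(-4 - 13) = 3/(-17) = 3*(-1/17) = -3/17)
j(4, w(3)) - 165 = -3/17 - 165 = -2808/17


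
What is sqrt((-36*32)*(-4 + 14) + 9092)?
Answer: 2*I*sqrt(607) ≈ 49.275*I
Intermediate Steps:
sqrt((-36*32)*(-4 + 14) + 9092) = sqrt(-1152*10 + 9092) = sqrt(-11520 + 9092) = sqrt(-2428) = 2*I*sqrt(607)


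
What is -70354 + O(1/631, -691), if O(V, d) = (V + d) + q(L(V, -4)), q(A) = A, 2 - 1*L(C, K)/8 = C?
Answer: -44819306/631 ≈ -71029.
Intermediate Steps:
L(C, K) = 16 - 8*C
O(V, d) = 16 + d - 7*V (O(V, d) = (V + d) + (16 - 8*V) = 16 + d - 7*V)
-70354 + O(1/631, -691) = -70354 + (16 - 691 - 7/631) = -70354 - 425932/631 = -44819306/631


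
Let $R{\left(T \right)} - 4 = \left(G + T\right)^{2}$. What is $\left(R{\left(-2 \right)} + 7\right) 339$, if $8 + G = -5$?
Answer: $80004$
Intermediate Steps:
$G = -13$ ($G = -8 - 5 = -13$)
$R{\left(T \right)} = 4 + \left(-13 + T\right)^{2}$
$\left(R{\left(-2 \right)} + 7\right) 339 = \left(\left(4 + \left(-13 - 2\right)^{2}\right) + 7\right) 339 = \left(\left(4 + \left(-15\right)^{2}\right) + 7\right) 339 = \left(\left(4 + 225\right) + 7\right) 339 = \left(229 + 7\right) 339 = 236 \cdot 339 = 80004$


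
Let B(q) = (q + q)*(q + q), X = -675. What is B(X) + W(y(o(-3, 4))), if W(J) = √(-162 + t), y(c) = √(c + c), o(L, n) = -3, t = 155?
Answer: 1822500 + I*√7 ≈ 1.8225e+6 + 2.6458*I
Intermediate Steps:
B(q) = 4*q² (B(q) = (2*q)*(2*q) = 4*q²)
y(c) = √2*√c (y(c) = √(2*c) = √2*√c)
W(J) = I*√7 (W(J) = √(-162 + 155) = √(-7) = I*√7)
B(X) + W(y(o(-3, 4))) = 4*(-675)² + I*√7 = 4*455625 + I*√7 = 1822500 + I*√7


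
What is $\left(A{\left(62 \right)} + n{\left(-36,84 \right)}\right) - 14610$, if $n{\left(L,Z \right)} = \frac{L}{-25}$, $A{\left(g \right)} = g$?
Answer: $- \frac{363664}{25} \approx -14547.0$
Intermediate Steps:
$n{\left(L,Z \right)} = - \frac{L}{25}$
$\left(A{\left(62 \right)} + n{\left(-36,84 \right)}\right) - 14610 = \left(62 - - \frac{36}{25}\right) - 14610 = \left(62 + \frac{36}{25}\right) - 14610 = \frac{1586}{25} - 14610 = - \frac{363664}{25}$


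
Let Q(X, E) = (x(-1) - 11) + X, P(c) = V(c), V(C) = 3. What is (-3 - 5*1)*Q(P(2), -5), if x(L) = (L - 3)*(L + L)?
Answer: 0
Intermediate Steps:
x(L) = 2*L*(-3 + L) (x(L) = (-3 + L)*(2*L) = 2*L*(-3 + L))
P(c) = 3
Q(X, E) = -3 + X (Q(X, E) = (2*(-1)*(-3 - 1) - 11) + X = (2*(-1)*(-4) - 11) + X = (8 - 11) + X = -3 + X)
(-3 - 5*1)*Q(P(2), -5) = (-3 - 5*1)*(-3 + 3) = (-3 - 5)*0 = -8*0 = 0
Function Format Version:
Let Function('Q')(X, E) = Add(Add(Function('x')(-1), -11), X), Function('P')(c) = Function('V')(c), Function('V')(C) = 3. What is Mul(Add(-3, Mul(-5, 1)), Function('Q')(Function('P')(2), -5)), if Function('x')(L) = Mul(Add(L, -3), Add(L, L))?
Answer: 0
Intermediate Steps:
Function('x')(L) = Mul(2, L, Add(-3, L)) (Function('x')(L) = Mul(Add(-3, L), Mul(2, L)) = Mul(2, L, Add(-3, L)))
Function('P')(c) = 3
Function('Q')(X, E) = Add(-3, X) (Function('Q')(X, E) = Add(Add(Mul(2, -1, Add(-3, -1)), -11), X) = Add(Add(Mul(2, -1, -4), -11), X) = Add(Add(8, -11), X) = Add(-3, X))
Mul(Add(-3, Mul(-5, 1)), Function('Q')(Function('P')(2), -5)) = Mul(Add(-3, Mul(-5, 1)), Add(-3, 3)) = Mul(Add(-3, -5), 0) = Mul(-8, 0) = 0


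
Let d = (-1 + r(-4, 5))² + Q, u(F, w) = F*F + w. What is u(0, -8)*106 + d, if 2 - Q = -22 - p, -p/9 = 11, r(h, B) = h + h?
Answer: -842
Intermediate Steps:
r(h, B) = 2*h
p = -99 (p = -9*11 = -99)
u(F, w) = w + F² (u(F, w) = F² + w = w + F²)
Q = -75 (Q = 2 - (-22 - 1*(-99)) = 2 - (-22 + 99) = 2 - 1*77 = 2 - 77 = -75)
d = 6 (d = (-1 + 2*(-4))² - 75 = (-1 - 8)² - 75 = (-9)² - 75 = 81 - 75 = 6)
u(0, -8)*106 + d = (-8 + 0²)*106 + 6 = (-8 + 0)*106 + 6 = -8*106 + 6 = -848 + 6 = -842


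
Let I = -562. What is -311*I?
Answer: 174782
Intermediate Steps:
-311*I = -311*(-562) = 174782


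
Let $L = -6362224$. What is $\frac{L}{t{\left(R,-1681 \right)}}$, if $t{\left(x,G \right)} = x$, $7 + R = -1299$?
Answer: $\frac{3181112}{653} \approx 4871.5$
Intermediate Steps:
$R = -1306$ ($R = -7 - 1299 = -1306$)
$\frac{L}{t{\left(R,-1681 \right)}} = - \frac{6362224}{-1306} = \left(-6362224\right) \left(- \frac{1}{1306}\right) = \frac{3181112}{653}$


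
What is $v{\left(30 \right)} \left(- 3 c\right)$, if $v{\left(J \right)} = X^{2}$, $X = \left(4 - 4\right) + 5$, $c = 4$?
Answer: $-300$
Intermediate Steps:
$X = 5$ ($X = 0 + 5 = 5$)
$v{\left(J \right)} = 25$ ($v{\left(J \right)} = 5^{2} = 25$)
$v{\left(30 \right)} \left(- 3 c\right) = 25 \left(\left(-3\right) 4\right) = 25 \left(-12\right) = -300$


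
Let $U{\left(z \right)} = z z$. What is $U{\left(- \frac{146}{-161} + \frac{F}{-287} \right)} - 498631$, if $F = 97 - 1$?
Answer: $- \frac{21726934514547}{43573201} \approx -4.9863 \cdot 10^{5}$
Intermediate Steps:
$F = 96$
$U{\left(z \right)} = z^{2}$
$U{\left(- \frac{146}{-161} + \frac{F}{-287} \right)} - 498631 = \left(- \frac{146}{-161} + \frac{96}{-287}\right)^{2} - 498631 = \left(\left(-146\right) \left(- \frac{1}{161}\right) + 96 \left(- \frac{1}{287}\right)\right)^{2} - 498631 = \left(\frac{146}{161} - \frac{96}{287}\right)^{2} - 498631 = \left(\frac{3778}{6601}\right)^{2} - 498631 = \frac{14273284}{43573201} - 498631 = - \frac{21726934514547}{43573201}$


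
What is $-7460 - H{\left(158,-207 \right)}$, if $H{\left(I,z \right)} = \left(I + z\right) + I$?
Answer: $-7569$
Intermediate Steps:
$H{\left(I,z \right)} = z + 2 I$
$-7460 - H{\left(158,-207 \right)} = -7460 - \left(-207 + 2 \cdot 158\right) = -7460 - \left(-207 + 316\right) = -7460 - 109 = -7569$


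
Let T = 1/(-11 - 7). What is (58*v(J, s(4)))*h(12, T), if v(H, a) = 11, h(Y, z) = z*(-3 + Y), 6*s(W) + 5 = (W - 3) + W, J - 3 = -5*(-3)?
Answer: -319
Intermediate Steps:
J = 18 (J = 3 - 5*(-3) = 3 + 15 = 18)
s(W) = -4/3 + W/3 (s(W) = -⅚ + ((W - 3) + W)/6 = -⅚ + ((-3 + W) + W)/6 = -⅚ + (-3 + 2*W)/6 = -⅚ + (-½ + W/3) = -4/3 + W/3)
T = -1/18 (T = 1/(-18) = -1/18 ≈ -0.055556)
(58*v(J, s(4)))*h(12, T) = (58*11)*(-(-3 + 12)/18) = 638*(-1/18*9) = 638*(-½) = -319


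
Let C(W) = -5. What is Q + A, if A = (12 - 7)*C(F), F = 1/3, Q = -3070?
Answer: -3095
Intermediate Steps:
F = ⅓ ≈ 0.33333
A = -25 (A = (12 - 7)*(-5) = 5*(-5) = -25)
Q + A = -3070 - 25 = -3095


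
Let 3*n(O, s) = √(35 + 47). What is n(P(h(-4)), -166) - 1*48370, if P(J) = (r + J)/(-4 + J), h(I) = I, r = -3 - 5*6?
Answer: -48370 + √82/3 ≈ -48367.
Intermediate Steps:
r = -33 (r = -3 - 30 = -33)
P(J) = (-33 + J)/(-4 + J)
n(O, s) = √82/3 (n(O, s) = √(35 + 47)/3 = √82/3)
n(P(h(-4)), -166) - 1*48370 = √82/3 - 1*48370 = √82/3 - 48370 = -48370 + √82/3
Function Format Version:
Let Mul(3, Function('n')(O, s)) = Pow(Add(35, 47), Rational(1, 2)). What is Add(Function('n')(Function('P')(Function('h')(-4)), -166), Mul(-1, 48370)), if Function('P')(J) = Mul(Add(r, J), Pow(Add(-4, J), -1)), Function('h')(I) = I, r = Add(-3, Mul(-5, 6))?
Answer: Add(-48370, Mul(Rational(1, 3), Pow(82, Rational(1, 2)))) ≈ -48367.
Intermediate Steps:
r = -33 (r = Add(-3, -30) = -33)
Function('P')(J) = Mul(Pow(Add(-4, J), -1), Add(-33, J)) (Function('P')(J) = Mul(Add(-33, J), Pow(Add(-4, J), -1)) = Mul(Pow(Add(-4, J), -1), Add(-33, J)))
Function('n')(O, s) = Mul(Rational(1, 3), Pow(82, Rational(1, 2))) (Function('n')(O, s) = Mul(Rational(1, 3), Pow(Add(35, 47), Rational(1, 2))) = Mul(Rational(1, 3), Pow(82, Rational(1, 2))))
Add(Function('n')(Function('P')(Function('h')(-4)), -166), Mul(-1, 48370)) = Add(Mul(Rational(1, 3), Pow(82, Rational(1, 2))), Mul(-1, 48370)) = Add(Mul(Rational(1, 3), Pow(82, Rational(1, 2))), -48370) = Add(-48370, Mul(Rational(1, 3), Pow(82, Rational(1, 2))))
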